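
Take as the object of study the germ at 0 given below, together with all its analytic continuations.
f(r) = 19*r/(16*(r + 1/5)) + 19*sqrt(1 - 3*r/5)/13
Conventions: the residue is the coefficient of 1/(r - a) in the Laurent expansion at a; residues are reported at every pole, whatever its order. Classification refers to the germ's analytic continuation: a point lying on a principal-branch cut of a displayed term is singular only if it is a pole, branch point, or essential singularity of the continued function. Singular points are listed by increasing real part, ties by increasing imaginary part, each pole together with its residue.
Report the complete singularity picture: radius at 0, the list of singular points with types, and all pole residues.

Radius of convergence at 0: 1/5.
At -1/5: a pole of order 1; residue -19/80.
At 5/3: an algebraic (square-root) branch point.

Denominator factor (r + 1/5): pole of order 1 at -1/5, modulus 1/5.
Branch term (19/13)*sqrt(1 - r/(5/3)): its argument vanishes at r = 5/3, a square-root branch point, modulus 5/3.
The radius of convergence is the smallest modulus among the singular points: 1/5.
The branch term is analytic at -1/5 and contributes nothing to the residue; only the rational part matters.
At the order-1 pole -1/5 set g(r) = (r - (-1/5))*(rational part) = 19*r/16.
Simple pole: residue = g(a) at a = -1/5, which is -19/80.
List the singular points by increasing real part (a conjugate pair: the negative imaginary part first).


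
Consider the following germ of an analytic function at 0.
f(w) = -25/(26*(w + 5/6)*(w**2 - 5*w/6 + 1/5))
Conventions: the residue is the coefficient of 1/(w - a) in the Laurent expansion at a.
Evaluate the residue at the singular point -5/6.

At the order-1 pole -5/6 set g(w) = (w - (-5/6))*f(w) = -25/(26*(w**2 - 5*w/6 + 1/5)).
Simple pole: residue = g(a) at a = -5/6, which is -1125/1859.

The residue is -1125/1859.


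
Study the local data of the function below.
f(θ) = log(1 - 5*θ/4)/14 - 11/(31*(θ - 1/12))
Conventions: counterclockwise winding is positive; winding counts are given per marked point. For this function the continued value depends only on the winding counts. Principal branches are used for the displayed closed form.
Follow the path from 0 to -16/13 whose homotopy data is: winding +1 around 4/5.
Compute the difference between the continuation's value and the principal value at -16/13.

Continued minus principal equals (1/7)*pi*i.

The rational part is single-valued and drops out of the difference; each branch term changes only by its own monodromy.
(1/14)*log(1 - θ/(4/5)): each positive loop around 4/5 adds 2*pi*i to the log, so winding +1 contributes (1/14)*(1)*2*pi*i = (1/7)*pi*i.
Summing the contributions at θ = -16/13 gives (1/7)*pi*i.


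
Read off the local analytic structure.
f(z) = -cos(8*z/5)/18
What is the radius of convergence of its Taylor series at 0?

The radius of convergence is infinite.

The factor cos(8*z/5) is entire and contributes no finite singular point.
The polynomial part has no poles.
No finite singular points: the Taylor series at 0 converges everywhere.


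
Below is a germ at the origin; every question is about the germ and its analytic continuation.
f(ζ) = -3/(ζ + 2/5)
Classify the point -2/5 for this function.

The point is a pole of order 1.

The denominator factor ζ + 2/5 vanishes at -2/5 and appears to the power 1; the numerator there equals -3, nonzero, and no other factor vanishes.
Hence a pole whose order is the multiplicity, 1.


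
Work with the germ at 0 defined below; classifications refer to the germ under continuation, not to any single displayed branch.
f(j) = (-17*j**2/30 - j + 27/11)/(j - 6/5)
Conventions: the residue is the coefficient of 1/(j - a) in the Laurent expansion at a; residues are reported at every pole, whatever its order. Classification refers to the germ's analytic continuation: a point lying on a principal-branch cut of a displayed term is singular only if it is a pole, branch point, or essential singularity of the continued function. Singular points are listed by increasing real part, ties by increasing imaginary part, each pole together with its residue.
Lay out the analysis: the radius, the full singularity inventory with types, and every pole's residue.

Denominator factor (j - 6/5): pole of order 1 at 6/5, modulus 6/5.
The radius of convergence is the smallest modulus among the singular points: 6/5.
At the order-1 pole 6/5 set g(j) = (j - (6/5))*f(j) = -17*j**2/30 - j + 27/11.
Simple pole: residue = g(a) at a = 6/5, which is 603/1375.

Radius of convergence at 0: 6/5.
At 6/5: a pole of order 1; residue 603/1375.


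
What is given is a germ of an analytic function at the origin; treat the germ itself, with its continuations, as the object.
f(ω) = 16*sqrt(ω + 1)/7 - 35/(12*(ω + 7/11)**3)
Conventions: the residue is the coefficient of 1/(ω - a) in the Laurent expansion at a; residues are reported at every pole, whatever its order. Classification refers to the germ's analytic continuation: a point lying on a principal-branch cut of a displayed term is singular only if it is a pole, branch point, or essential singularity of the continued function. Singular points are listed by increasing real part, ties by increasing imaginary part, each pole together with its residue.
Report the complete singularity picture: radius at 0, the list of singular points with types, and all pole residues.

Denominator factor (ω + 7/11)^3: pole of order 3 at -7/11, modulus 7/11.
Branch term (16/7)*sqrt(1 - ω/(-1)): its argument vanishes at ω = -1, a square-root branch point, modulus 1.
The radius of convergence is the smallest modulus among the singular points: 7/11.
The branch term is analytic at -7/11 and contributes nothing to the residue; only the rational part matters.
At the order-3 pole -7/11 set g(ω) = (ω - (-7/11))^3*(rational part) = -35/12.
Order-3 pole: residue = g''(a)/2; g''(-7/11) = 0, so the residue is 0.
List the singular points by increasing real part (a conjugate pair: the negative imaginary part first).

Radius of convergence at 0: 7/11.
At -1: an algebraic (square-root) branch point.
At -7/11: a pole of order 3; residue 0.


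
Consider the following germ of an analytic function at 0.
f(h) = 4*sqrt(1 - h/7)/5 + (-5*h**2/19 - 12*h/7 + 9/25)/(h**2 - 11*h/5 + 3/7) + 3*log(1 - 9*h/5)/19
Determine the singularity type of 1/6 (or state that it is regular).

The point is a regular point.

Denominator factors: h**2 - 11*h/5 + 3/7 = 113/1260 at h = 1/6 — none vanishes.
Branch term log(1 - h/(5/9)): argument at 1/6 is 7/10, nonzero, so 1/6 is not its branch point (a point on a principal cut is still regular for the continued germ).
Branch term sqrt(1 - h/(7)): argument at 1/6 is 41/42, nonzero, so 1/6 is not its branch point (a point on a principal cut is still regular for the continued germ).
So the germ continues analytically to 1/6.


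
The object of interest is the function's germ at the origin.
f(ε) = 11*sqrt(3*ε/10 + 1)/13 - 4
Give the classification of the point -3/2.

The point is a regular point.

There is no denominator, hence no pole anywhere.
Branch term sqrt(1 - ε/(-10/3)): argument at -3/2 is 11/20, nonzero, so -3/2 is not its branch point (a point on a principal cut is still regular for the continued germ).
So the germ continues analytically to -3/2.


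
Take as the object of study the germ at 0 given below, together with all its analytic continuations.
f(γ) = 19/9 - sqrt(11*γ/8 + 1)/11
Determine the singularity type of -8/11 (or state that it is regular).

The point is an algebraic (square-root) branch point.

The term (-1/11)*sqrt(1 - γ/(-8/11)) has argument 1 - -8/11/(-8/11) = 0 at -8/11: a square-root (algebraic, two-sheeted) branch point; the remaining terms are analytic or single-valued there.


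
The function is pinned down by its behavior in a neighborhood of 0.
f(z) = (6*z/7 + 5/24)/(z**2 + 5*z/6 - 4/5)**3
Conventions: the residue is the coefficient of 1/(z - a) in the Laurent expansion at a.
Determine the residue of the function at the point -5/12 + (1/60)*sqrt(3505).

The residue is -(1215000/2411304707)*sqrt(3505).

The factor z**2 + 5*z/6 - 4/5 splits as (z - a)(z - a') with a = -5/12 + (1/60)*sqrt(3505), a' = -5/12 - (1/60)*sqrt(3505). At the order-3 pole a set g(z) = (z - a)^3*f(z) = [6*z/7 + 5/24] / (z - a')^3.
Order-3 pole: residue = g''(a)/2; g''(-5/12 + (1/60)*sqrt(3505)) = -(2430000/2411304707)*sqrt(3505), so the residue is -(1215000/2411304707)*sqrt(3505).


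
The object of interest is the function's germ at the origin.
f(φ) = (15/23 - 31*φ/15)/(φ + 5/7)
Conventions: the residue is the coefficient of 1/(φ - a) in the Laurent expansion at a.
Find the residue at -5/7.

The residue is 1028/483.

At the order-1 pole -5/7 set g(φ) = (φ - (-5/7))*f(φ) = 15/23 - 31*φ/15.
Simple pole: residue = g(a) at a = -5/7, which is 1028/483.


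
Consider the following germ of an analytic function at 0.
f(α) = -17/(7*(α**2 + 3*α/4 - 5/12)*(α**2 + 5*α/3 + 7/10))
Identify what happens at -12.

Denominator factors: α**2 + 5*α/3 + 7/10 = 1247/10 at α = -12; α**2 + 3*α/4 - 5/12 = 1615/12 at α = -12 — none vanishes.
So the germ continues analytically to -12.

The point is a regular point.


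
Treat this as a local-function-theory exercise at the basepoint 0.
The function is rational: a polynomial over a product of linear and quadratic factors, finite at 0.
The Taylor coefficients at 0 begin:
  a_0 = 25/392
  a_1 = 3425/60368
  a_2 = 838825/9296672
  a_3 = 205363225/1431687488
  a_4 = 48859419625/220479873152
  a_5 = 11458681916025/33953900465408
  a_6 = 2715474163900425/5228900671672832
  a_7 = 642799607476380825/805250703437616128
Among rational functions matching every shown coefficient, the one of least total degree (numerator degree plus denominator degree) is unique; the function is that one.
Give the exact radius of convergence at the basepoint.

The radius of convergence is -3/4 + (1/20)*sqrt(785).

No rational of total degree below 4 reproduces all 8 coefficients; solving the [0/4] Pade equations on them gives f(σ) = -5/(16*(σ**2 + 7*σ/11 + 7/2)*(σ**2 + 3*σ/2 - 7/5)), whose expansion matches every shown term.
Denominator factor (σ**2 + 3*σ/2 - 7/5): discriminant 157/20, real irrational roots -3/4 + (1/20)*sqrt(785) and -3/4 - (1/20)*sqrt(785); poles of order 1, moduli -3/4 + (1/20)*sqrt(785) and 3/4 + (1/20)*sqrt(785).
Denominator factor (σ**2 + 7*σ/11 + 7/2): discriminant -1645/121, complex-conjugate roots (-7/22) + ((1/22)*sqrt(1645))*i and (-7/22) - ((1/22)*sqrt(1645))*i; poles of order 1, moduli (1/2)*sqrt(14) and (1/2)*sqrt(14).
The radius of convergence is the smallest modulus among the singular points: -3/4 + (1/20)*sqrt(785).


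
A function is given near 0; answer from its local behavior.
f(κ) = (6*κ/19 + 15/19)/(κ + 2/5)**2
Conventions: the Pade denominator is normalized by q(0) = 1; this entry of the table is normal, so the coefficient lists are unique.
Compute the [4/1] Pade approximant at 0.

The Pade approximant has numerator coefficients [375/76, -33075/4142, 496125/33136, -826875/33136, 4134375/132544]; denominator coefficients [1, 325/109].

Taylor coefficients needed (expand at 0): a_0 = 375/76, a_1 = -1725/76, a_2 = 25125/304, a_3 = -20625/76, a_4 = 1021875/1216, a_5 = -3046875/1216.
Write the denominator as Q(κ) = 1 + q1*κ. Requiring Q*f - P = O(κ^6) with deg P <= 4 kills the coefficients of κ^5..κ^5 in Q*f:
  κ^5: a_5 + q1*a_4 = 0, i.e. -3046875/1216 + (1021875/1216)*q1 = 0.
Solving this linear system: q1 = 325/109.
The numerator is Q*f truncated at degree 4: P0 = a_0 = 375/76; P1 = a_1 + q1*a_0 = -33075/4142; P2 = a_2 + q1*a_1 = 496125/33136; P3 = a_3 + q1*a_2 = -826875/33136; P4 = a_4 + q1*a_3 = 4134375/132544.


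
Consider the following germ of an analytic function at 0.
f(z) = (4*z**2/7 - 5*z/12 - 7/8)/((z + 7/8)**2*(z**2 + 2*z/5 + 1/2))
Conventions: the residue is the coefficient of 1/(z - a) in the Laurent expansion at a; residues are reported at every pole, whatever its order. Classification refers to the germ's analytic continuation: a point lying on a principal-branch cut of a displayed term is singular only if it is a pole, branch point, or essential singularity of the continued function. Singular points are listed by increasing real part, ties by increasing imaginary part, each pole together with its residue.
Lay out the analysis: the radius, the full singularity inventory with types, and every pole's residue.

Denominator factor (z**2 + 2*z/5 + 1/2): discriminant -46/25, complex-conjugate roots (-1/5) + ((1/10)*sqrt(46))*i and (-1/5) - ((1/10)*sqrt(46))*i; poles of order 1, moduli (1/2)*sqrt(2) and (1/2)*sqrt(2).
Denominator factor (z + 7/8)^2: pole of order 2 at -7/8, modulus 7/8.
The radius of convergence is the smallest modulus among the singular points: (1/2)*sqrt(2).
At the order-2 pole -7/8 set g(z) = (z - (-7/8))^2*f(z) = (4*z**2/7 - 5*z/12 - 7/8)/(z**2 + 2*z/5 + 1/2).
Order-2 pole: residue = g'(a); g'(-7/8) = -428720/257547, so the residue is -428720/257547.
The factor z**2 + 2*z/5 + 1/2 splits as (z - a)(z - a') with a = (-1/5) - ((1/10)*sqrt(46))*i, a' = (-1/5) + ((1/10)*sqrt(46))*i. At the order-1 pole a set g(z) = (z - a)*f(z) = [(4*z**2/7 - 5*z/12 - 7/8)/(z + 7/8)**2] / (z - a').
Simple pole: residue = g(a) at a = (-1/5) - ((1/10)*sqrt(46))*i, which is (214360/257547) - ((2129860/41465067)*sqrt(46))*i.
The factor z**2 + 2*z/5 + 1/2 splits as (z - a)(z - a') with a = (-1/5) + ((1/10)*sqrt(46))*i, a' = (-1/5) - ((1/10)*sqrt(46))*i. At the order-1 pole a set g(z) = (z - a)*f(z) = [(4*z**2/7 - 5*z/12 - 7/8)/(z + 7/8)**2] / (z - a').
Simple pole: residue = g(a) at a = (-1/5) + ((1/10)*sqrt(46))*i, which is (214360/257547) + ((2129860/41465067)*sqrt(46))*i.
List the singular points by increasing real part (a conjugate pair: the negative imaginary part first).

Radius of convergence at 0: (1/2)*sqrt(2).
At -7/8: a pole of order 2; residue -428720/257547.
At (-1/5) - ((1/10)*sqrt(46))*i: a pole of order 1; residue (214360/257547) - ((2129860/41465067)*sqrt(46))*i.
At (-1/5) + ((1/10)*sqrt(46))*i: a pole of order 1; residue (214360/257547) + ((2129860/41465067)*sqrt(46))*i.


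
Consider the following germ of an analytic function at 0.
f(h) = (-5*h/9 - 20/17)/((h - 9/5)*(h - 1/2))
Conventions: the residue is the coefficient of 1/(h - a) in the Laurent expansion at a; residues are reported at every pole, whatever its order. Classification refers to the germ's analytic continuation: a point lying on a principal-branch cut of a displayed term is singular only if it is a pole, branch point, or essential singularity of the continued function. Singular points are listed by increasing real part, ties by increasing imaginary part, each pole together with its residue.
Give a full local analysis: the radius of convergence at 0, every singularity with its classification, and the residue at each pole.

Denominator factor (h - 1/2): pole of order 1 at 1/2, modulus 1/2.
Denominator factor (h - 9/5): pole of order 1 at 9/5, modulus 9/5.
The radius of convergence is the smallest modulus among the singular points: 1/2.
At the order-1 pole 1/2 set g(h) = (h - (1/2))*f(h) = (-5*h/9 - 20/17)/(h - 9/5).
Simple pole: residue = g(a) at a = 1/2, which is 2225/1989.
At the order-1 pole 9/5 set g(h) = (h - (9/5))*f(h) = (-5*h/9 - 20/17)/(h - 1/2).
Simple pole: residue = g(a) at a = 9/5, which is -370/221.
List the singular points by increasing real part (a conjugate pair: the negative imaginary part first).

Radius of convergence at 0: 1/2.
At 1/2: a pole of order 1; residue 2225/1989.
At 9/5: a pole of order 1; residue -370/221.


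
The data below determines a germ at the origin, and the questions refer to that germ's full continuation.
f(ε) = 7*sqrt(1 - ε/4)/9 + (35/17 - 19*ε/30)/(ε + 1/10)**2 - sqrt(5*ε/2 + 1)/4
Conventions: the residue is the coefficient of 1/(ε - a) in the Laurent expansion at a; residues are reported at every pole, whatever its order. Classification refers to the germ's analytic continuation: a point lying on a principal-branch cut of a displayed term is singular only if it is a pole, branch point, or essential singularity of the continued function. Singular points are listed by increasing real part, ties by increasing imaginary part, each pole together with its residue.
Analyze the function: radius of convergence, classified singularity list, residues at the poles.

Denominator factor (ε + 1/10)^2: pole of order 2 at -1/10, modulus 1/10.
Branch term (7/9)*sqrt(1 - ε/(4)): its argument vanishes at ε = 4, a square-root branch point, modulus 4.
Branch term (-1/4)*sqrt(1 - ε/(-2/5)): its argument vanishes at ε = -2/5, a square-root branch point, modulus 2/5.
The radius of convergence is the smallest modulus among the singular points: 1/10.
The branch terms are analytic at -1/10 and contribute nothing to the residue; only the rational part matters.
At the order-2 pole -1/10 set g(ε) = (ε - (-1/10))^2*(rational part) = 35/17 - 19*ε/30.
Order-2 pole: residue = g'(a); g'(-1/10) = -19/30, so the residue is -19/30.
List the singular points by increasing real part (a conjugate pair: the negative imaginary part first).

Radius of convergence at 0: 1/10.
At -2/5: an algebraic (square-root) branch point.
At -1/10: a pole of order 2; residue -19/30.
At 4: an algebraic (square-root) branch point.


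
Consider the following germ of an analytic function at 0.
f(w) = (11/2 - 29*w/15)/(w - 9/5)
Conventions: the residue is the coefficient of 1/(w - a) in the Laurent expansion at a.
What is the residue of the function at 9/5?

The residue is 101/50.

At the order-1 pole 9/5 set g(w) = (w - (9/5))*f(w) = 11/2 - 29*w/15.
Simple pole: residue = g(a) at a = 9/5, which is 101/50.


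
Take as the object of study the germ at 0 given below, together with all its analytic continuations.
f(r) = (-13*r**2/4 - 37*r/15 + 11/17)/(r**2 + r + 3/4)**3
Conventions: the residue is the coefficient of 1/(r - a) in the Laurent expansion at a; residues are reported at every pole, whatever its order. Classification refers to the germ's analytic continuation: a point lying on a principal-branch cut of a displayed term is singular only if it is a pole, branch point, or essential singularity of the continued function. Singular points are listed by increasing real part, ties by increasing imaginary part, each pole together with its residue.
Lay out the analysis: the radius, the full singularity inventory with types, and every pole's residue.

Radius of convergence at 0: (1/2)*sqrt(3).
At (-1/2) - ((1/2)*sqrt(2))*i: a pole of order 3; residue ((2147/5440)*sqrt(2))*i.
At (-1/2) + ((1/2)*sqrt(2))*i: a pole of order 3; residue -((2147/5440)*sqrt(2))*i.

Denominator factor (r**2 + r + 3/4)^3: discriminant -2, complex-conjugate roots (-1/2) + ((1/2)*sqrt(2))*i and (-1/2) - ((1/2)*sqrt(2))*i; poles of order 3, moduli (1/2)*sqrt(3) and (1/2)*sqrt(3).
The radius of convergence is the smallest modulus among the singular points: (1/2)*sqrt(3).
The factor r**2 + r + 3/4 splits as (r - a)(r - a') with a = (-1/2) - ((1/2)*sqrt(2))*i, a' = (-1/2) + ((1/2)*sqrt(2))*i. At the order-3 pole a set g(r) = (r - a)^3*f(r) = [-13*r**2/4 - 37*r/15 + 11/17] / (r - a')^3.
Order-3 pole: residue = g''(a)/2; g''((-1/2) - ((1/2)*sqrt(2))*i) = ((2147/2720)*sqrt(2))*i, so the residue is ((2147/5440)*sqrt(2))*i.
The factor r**2 + r + 3/4 splits as (r - a)(r - a') with a = (-1/2) + ((1/2)*sqrt(2))*i, a' = (-1/2) - ((1/2)*sqrt(2))*i. At the order-3 pole a set g(r) = (r - a)^3*f(r) = [-13*r**2/4 - 37*r/15 + 11/17] / (r - a')^3.
Order-3 pole: residue = g''(a)/2; g''((-1/2) + ((1/2)*sqrt(2))*i) = -((2147/2720)*sqrt(2))*i, so the residue is -((2147/5440)*sqrt(2))*i.
List the singular points by increasing real part (a conjugate pair: the negative imaginary part first).


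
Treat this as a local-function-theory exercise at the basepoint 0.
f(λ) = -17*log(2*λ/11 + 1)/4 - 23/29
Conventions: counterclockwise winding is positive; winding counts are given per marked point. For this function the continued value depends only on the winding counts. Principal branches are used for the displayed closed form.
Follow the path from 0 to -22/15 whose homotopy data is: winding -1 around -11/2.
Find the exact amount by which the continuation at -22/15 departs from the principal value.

The rational part is single-valued and drops out of the difference; each branch term changes only by its own monodromy.
(-17/4)*log(1 - λ/(-11/2)): each positive loop around -11/2 adds 2*pi*i to the log, so winding -1 contributes (-17/4)*(-1)*2*pi*i = (17/2)*pi*i.
Summing the contributions at λ = -22/15 gives (17/2)*pi*i.

Continued minus principal equals (17/2)*pi*i.


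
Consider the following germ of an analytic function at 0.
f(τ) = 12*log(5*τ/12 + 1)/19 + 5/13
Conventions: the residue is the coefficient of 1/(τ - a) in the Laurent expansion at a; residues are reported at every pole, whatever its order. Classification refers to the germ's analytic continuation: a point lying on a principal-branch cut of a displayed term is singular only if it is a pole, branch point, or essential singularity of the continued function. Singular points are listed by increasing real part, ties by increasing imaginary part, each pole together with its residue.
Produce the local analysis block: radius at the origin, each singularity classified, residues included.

Radius of convergence at 0: 12/5.
At -12/5: a logarithmic branch point.

Branch term (12/19)*log(1 - τ/(-12/5)): its argument vanishes at τ = -12/5, a logarithmic branch point, modulus 12/5.
The radius of convergence is the smallest modulus among the singular points: 12/5.


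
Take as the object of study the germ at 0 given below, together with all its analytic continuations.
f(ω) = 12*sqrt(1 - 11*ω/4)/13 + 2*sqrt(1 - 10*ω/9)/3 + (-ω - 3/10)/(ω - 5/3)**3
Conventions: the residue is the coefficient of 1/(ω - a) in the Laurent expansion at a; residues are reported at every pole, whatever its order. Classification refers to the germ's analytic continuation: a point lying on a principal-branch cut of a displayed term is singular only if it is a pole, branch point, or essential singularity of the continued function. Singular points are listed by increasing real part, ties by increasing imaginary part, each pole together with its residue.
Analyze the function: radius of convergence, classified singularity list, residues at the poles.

Denominator factor (ω - 5/3)^3: pole of order 3 at 5/3, modulus 5/3.
Branch term (2/3)*sqrt(1 - ω/(9/10)): its argument vanishes at ω = 9/10, a square-root branch point, modulus 9/10.
Branch term (12/13)*sqrt(1 - ω/(4/11)): its argument vanishes at ω = 4/11, a square-root branch point, modulus 4/11.
The radius of convergence is the smallest modulus among the singular points: 4/11.
The branch terms are analytic at 5/3 and contribute nothing to the residue; only the rational part matters.
At the order-3 pole 5/3 set g(ω) = (ω - (5/3))^3*(rational part) = -ω - 3/10.
Order-3 pole: residue = g''(a)/2; g''(5/3) = 0, so the residue is 0.
List the singular points by increasing real part (a conjugate pair: the negative imaginary part first).

Radius of convergence at 0: 4/11.
At 4/11: an algebraic (square-root) branch point.
At 9/10: an algebraic (square-root) branch point.
At 5/3: a pole of order 3; residue 0.


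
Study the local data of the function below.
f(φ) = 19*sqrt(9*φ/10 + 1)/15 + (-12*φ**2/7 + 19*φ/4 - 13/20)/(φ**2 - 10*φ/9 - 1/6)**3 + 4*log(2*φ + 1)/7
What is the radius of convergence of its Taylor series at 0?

The radius of convergence is -5/9 + (1/18)*sqrt(154).

Denominator factor (φ**2 - 10*φ/9 - 1/6)^3: discriminant 154/81, real irrational roots 5/9 + (1/18)*sqrt(154) and 5/9 - (1/18)*sqrt(154); poles of order 3, moduli 5/9 + (1/18)*sqrt(154) and -5/9 + (1/18)*sqrt(154).
Branch term (4/7)*log(1 - φ/(-1/2)): its argument vanishes at φ = -1/2, a logarithmic branch point, modulus 1/2.
Branch term (19/15)*sqrt(1 - φ/(-10/9)): its argument vanishes at φ = -10/9, a square-root branch point, modulus 10/9.
The radius of convergence is the smallest modulus among the singular points: -5/9 + (1/18)*sqrt(154).


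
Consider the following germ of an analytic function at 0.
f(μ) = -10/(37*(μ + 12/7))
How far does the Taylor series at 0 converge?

Denominator factor (μ + 12/7): pole of order 1 at -12/7, modulus 12/7.
The radius of convergence is the smallest modulus among the singular points: 12/7.

The radius of convergence is 12/7.


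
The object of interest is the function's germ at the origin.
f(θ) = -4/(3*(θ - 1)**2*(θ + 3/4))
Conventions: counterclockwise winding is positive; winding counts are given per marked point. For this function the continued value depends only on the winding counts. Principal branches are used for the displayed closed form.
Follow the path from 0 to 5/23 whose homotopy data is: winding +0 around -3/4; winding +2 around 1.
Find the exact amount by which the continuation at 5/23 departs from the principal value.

The function is rational, hence single-valued: continuing it around any pole returns the same value, so the difference is 0.

Continued minus principal equals 0.


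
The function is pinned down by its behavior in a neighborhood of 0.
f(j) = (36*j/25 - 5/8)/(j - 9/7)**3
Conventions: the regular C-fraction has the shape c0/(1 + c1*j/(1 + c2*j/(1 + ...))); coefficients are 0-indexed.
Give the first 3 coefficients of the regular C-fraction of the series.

Taylor coefficients (expand at 0): a_0 = 1715/5832, a_1 = 3773/437400, a_2 = -1010821/1968300.
c0 = a_0 = 1715/5832. Peel one level at a time: if S = 1 + c*j/S' with S'(0) = 1, then c is the j-coefficient of S and S' = c*j/(S - 1).
S_1 = c0/f = 1 + (-11/375)*j + (737113/421875)*j^2 + ...; c1 = -11/375.
S_2 = c1*j/(S_1 - 1) = 1 + (737113/12375)*j + ...; c2 = 737113/12375.

The regular C-fraction coefficients are [1715/5832, -11/375, 737113/12375].


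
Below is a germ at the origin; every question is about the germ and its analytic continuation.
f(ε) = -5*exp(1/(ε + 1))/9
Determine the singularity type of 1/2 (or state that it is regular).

The point is a regular point.

There is no denominator, hence no pole anywhere.
The essential point of exp(1/(ε - (-1))) is -1, not 1/2.
So the germ continues analytically to 1/2.


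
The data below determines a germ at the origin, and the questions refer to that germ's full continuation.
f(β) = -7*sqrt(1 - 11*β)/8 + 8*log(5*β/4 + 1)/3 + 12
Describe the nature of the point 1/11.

The point is an algebraic (square-root) branch point.

The term (-7/8)*sqrt(1 - β/(1/11)) has argument 1 - 1/11/(1/11) = 0 at 1/11: a square-root (algebraic, two-sheeted) branch point; the remaining terms are analytic or single-valued there.


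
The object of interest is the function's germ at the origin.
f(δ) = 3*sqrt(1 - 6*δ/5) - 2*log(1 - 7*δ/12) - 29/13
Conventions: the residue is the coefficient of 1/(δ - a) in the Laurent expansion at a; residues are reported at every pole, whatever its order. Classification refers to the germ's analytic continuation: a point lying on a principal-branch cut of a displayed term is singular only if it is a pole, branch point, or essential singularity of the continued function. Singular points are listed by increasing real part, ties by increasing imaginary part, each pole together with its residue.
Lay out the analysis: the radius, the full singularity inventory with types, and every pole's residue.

Radius of convergence at 0: 5/6.
At 5/6: an algebraic (square-root) branch point.
At 12/7: a logarithmic branch point.

Branch term (3)*sqrt(1 - δ/(5/6)): its argument vanishes at δ = 5/6, a square-root branch point, modulus 5/6.
Branch term (-2)*log(1 - δ/(12/7)): its argument vanishes at δ = 12/7, a logarithmic branch point, modulus 12/7.
The radius of convergence is the smallest modulus among the singular points: 5/6.
List the singular points by increasing real part (a conjugate pair: the negative imaginary part first).


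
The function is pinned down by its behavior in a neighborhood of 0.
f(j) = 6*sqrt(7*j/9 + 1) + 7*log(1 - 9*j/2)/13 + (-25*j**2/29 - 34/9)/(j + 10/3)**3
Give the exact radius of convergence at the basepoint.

Denominator factor (j + 10/3)^3: pole of order 3 at -10/3, modulus 10/3.
Branch term (7/13)*log(1 - j/(2/9)): its argument vanishes at j = 2/9, a logarithmic branch point, modulus 2/9.
Branch term (6)*sqrt(1 - j/(-9/7)): its argument vanishes at j = -9/7, a square-root branch point, modulus 9/7.
The radius of convergence is the smallest modulus among the singular points: 2/9.

The radius of convergence is 2/9.


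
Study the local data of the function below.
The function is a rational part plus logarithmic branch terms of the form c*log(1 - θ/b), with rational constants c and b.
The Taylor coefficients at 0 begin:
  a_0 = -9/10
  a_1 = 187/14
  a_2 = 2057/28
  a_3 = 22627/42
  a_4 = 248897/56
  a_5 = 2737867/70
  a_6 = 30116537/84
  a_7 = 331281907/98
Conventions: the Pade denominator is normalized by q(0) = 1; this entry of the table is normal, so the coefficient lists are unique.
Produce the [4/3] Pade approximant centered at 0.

Taylor coefficients needed (read off): a_0 = -9/10, a_1 = 187/14, a_2 = 2057/28, a_3 = 22627/42, a_4 = 248897/56, a_5 = 2737867/70, a_6 = 30116537/84, a_7 = 331281907/98.
Write the denominator as Q(θ) = 1 + q1*θ + q2*θ^2 + q3*θ^3. Requiring Q*f - P = O(θ^8) with deg P <= 4 kills the coefficients of θ^5..θ^7 in Q*f:
  θ^5: a_5 + q1*a_4 + q2*a_3 + q3*a_2 = 0, i.e. 2737867/70 + (248897/56)*q1 + (22627/42)*q2 + (2057/28)*q3 = 0.
  θ^6: a_6 + q1*a_5 + q2*a_4 + q3*a_3 = 0, i.e. 30116537/84 + (2737867/70)*q1 + (248897/56)*q2 + (22627/42)*q3 = 0.
  θ^7: a_7 + q1*a_6 + q2*a_5 + q3*a_4 = 0, i.e. 331281907/98 + (30116537/84)*q1 + (2737867/70)*q2 + (248897/56)*q3 = 0.
Solving this linear system: q1 = -132/7, q2 = 726/7, q3 = -5324/35.
The numerator is Q*f truncated at degree 4: P0 = a_0 = -9/10; P1 = a_1 + q1*a_0 = 2123/70; P2 = a_2 + q1*a_1 + q2*a_0 = -266321/980; P3 = a_3 + q1*a_2 + q2*a_1 + q3*a_0 = 709423/1050; P4 = a_4 + q1*a_3 + q2*a_2 + q3*a_1 = -248897/1960.

The Pade approximant has numerator coefficients [-9/10, 2123/70, -266321/980, 709423/1050, -248897/1960]; denominator coefficients [1, -132/7, 726/7, -5324/35].


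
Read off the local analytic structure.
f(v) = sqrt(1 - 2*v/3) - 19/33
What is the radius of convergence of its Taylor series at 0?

The radius of convergence is 3/2.

Branch term (1)*sqrt(1 - v/(3/2)): its argument vanishes at v = 3/2, a square-root branch point, modulus 3/2.
The radius of convergence is the smallest modulus among the singular points: 3/2.


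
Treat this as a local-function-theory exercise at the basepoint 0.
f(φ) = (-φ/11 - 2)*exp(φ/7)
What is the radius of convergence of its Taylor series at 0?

The radius of convergence is infinite.

The factor exp(φ/7) is entire and contributes no finite singular point.
The polynomial part has no poles.
No finite singular points: the Taylor series at 0 converges everywhere.


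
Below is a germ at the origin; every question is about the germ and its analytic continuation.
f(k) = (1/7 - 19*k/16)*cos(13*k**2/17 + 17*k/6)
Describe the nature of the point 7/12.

There is no denominator, hence no pole anywhere.
The factor cos(13*k**2/17 + 17*k/6) is entire.
So the germ continues analytically to 7/12.

The point is a regular point.


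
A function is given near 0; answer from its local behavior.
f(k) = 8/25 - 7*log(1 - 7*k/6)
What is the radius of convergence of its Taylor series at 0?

Branch term (-7)*log(1 - k/(6/7)): its argument vanishes at k = 6/7, a logarithmic branch point, modulus 6/7.
The radius of convergence is the smallest modulus among the singular points: 6/7.

The radius of convergence is 6/7.


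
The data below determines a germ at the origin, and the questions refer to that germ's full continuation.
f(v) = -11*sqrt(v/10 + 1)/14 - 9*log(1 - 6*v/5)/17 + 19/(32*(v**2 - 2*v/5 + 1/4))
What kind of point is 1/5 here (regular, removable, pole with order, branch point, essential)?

Denominator factors: v**2 - 2*v/5 + 1/4 = 21/100 at v = 1/5 — none vanishes.
Branch term sqrt(1 - v/(-10)): argument at 1/5 is 51/50, nonzero, so 1/5 is not its branch point (a point on a principal cut is still regular for the continued germ).
Branch term log(1 - v/(5/6)): argument at 1/5 is 19/25, nonzero, so 1/5 is not its branch point (a point on a principal cut is still regular for the continued germ).
So the germ continues analytically to 1/5.

The point is a regular point.


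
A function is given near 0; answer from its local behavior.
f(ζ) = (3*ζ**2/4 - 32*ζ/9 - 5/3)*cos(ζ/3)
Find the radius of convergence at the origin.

The radius of convergence is infinite.

The factor cos(ζ/3) is entire and contributes no finite singular point.
The polynomial part has no poles.
No finite singular points: the Taylor series at 0 converges everywhere.


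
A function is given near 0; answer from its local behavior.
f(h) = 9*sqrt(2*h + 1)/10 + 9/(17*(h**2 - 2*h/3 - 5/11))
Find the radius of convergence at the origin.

Denominator factor (h**2 - 2*h/3 - 5/11): discriminant 224/99, real irrational roots 1/3 + (2/33)*sqrt(154) and 1/3 - (2/33)*sqrt(154); poles of order 1, moduli 1/3 + (2/33)*sqrt(154) and -1/3 + (2/33)*sqrt(154).
Branch term (9/10)*sqrt(1 - h/(-1/2)): its argument vanishes at h = -1/2, a square-root branch point, modulus 1/2.
The radius of convergence is the smallest modulus among the singular points: -1/3 + (2/33)*sqrt(154).

The radius of convergence is -1/3 + (2/33)*sqrt(154).


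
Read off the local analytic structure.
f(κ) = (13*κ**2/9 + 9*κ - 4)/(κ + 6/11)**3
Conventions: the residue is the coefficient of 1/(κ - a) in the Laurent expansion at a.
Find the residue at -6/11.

The residue is 13/9.

At the order-3 pole -6/11 set g(κ) = (κ - (-6/11))^3*f(κ) = 13*κ**2/9 + 9*κ - 4.
Order-3 pole: residue = g''(a)/2; g''(-6/11) = 26/9, so the residue is 13/9.


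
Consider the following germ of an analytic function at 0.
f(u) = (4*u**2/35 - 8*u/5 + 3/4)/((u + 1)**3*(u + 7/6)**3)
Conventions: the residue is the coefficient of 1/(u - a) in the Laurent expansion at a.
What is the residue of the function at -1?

At the order-3 pole -1 set g(u) = (u - (-1))^3*f(u) = (4*u**2/35 - 8*u/5 + 3/4)/(u + 7/6)**3.
Order-3 pole: residue = g''(a)/2; g''(-1) = 8547552/35, so the residue is 4273776/35.

The residue is 4273776/35.


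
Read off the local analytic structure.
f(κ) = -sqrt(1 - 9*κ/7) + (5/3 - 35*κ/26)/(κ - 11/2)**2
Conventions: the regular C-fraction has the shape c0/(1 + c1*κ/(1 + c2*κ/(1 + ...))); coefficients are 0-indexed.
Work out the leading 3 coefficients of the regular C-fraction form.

Taylor coefficients (expand at 0): a_0 = -343/363, a_1 = 449401/726726, a_2 = 14617293/74610536.
c0 = a_0 = -343/363. Peel one level at a time: if S = 1 + c*κ/S' with S'(0) = 1, then c is the κ-coefficient of S and S' = c*κ/(S - 1).
S_1 = c0/f = 1 + (449401/686686)*κ + (599458046063/943075325192)*κ^2 + ...; c1 = 449401/686686.
S_2 = c1*κ/(S_1 - 1) = 1 + (-599458046063/617194750172)*κ + ...; c2 = -599458046063/617194750172.

The regular C-fraction coefficients are [-343/363, 449401/686686, -599458046063/617194750172].


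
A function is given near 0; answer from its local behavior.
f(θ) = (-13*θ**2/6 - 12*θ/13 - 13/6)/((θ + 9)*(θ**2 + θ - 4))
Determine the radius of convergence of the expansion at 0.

Denominator factor (θ**2 + θ - 4): discriminant 17, real irrational roots -1/2 + (1/2)*sqrt(17) and -1/2 - (1/2)*sqrt(17); poles of order 1, moduli -1/2 + (1/2)*sqrt(17) and 1/2 + (1/2)*sqrt(17).
Denominator factor (θ + 9): pole of order 1 at -9, modulus 9.
The radius of convergence is the smallest modulus among the singular points: -1/2 + (1/2)*sqrt(17).

The radius of convergence is -1/2 + (1/2)*sqrt(17).


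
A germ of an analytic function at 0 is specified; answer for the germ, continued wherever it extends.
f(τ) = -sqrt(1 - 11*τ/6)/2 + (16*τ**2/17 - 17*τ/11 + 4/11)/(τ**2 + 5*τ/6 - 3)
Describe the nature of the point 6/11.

The point is an algebraic (square-root) branch point.

The term (-1/2)*sqrt(1 - τ/(6/11)) has argument 1 - 6/11/(6/11) = 0 at 6/11: a square-root (algebraic, two-sheeted) branch point; the remaining terms are analytic or single-valued there.


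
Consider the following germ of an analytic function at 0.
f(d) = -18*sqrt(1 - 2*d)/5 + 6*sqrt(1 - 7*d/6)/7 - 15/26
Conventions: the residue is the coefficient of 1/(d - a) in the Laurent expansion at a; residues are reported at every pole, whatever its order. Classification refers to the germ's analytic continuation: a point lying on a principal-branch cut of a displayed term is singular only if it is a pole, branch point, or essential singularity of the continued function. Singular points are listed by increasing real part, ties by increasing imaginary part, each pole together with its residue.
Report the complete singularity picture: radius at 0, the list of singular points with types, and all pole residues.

Branch term (6/7)*sqrt(1 - d/(6/7)): its argument vanishes at d = 6/7, a square-root branch point, modulus 6/7.
Branch term (-18/5)*sqrt(1 - d/(1/2)): its argument vanishes at d = 1/2, a square-root branch point, modulus 1/2.
The radius of convergence is the smallest modulus among the singular points: 1/2.
List the singular points by increasing real part (a conjugate pair: the negative imaginary part first).

Radius of convergence at 0: 1/2.
At 1/2: an algebraic (square-root) branch point.
At 6/7: an algebraic (square-root) branch point.


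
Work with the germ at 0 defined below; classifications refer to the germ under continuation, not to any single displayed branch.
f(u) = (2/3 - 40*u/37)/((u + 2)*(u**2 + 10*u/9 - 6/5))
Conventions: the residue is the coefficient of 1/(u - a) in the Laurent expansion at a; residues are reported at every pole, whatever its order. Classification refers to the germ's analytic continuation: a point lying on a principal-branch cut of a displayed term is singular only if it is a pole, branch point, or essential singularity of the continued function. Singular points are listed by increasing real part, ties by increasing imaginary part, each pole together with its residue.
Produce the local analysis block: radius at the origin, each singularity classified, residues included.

Radius of convergence at 0: -5/9 + (1/45)*sqrt(3055).
At -2: a pole of order 1; residue 2355/481.
At -5/9 - (1/45)*sqrt(3055): a pole of order 1; residue -2355/962 - (1995/45214)*sqrt(3055).
At -5/9 + (1/45)*sqrt(3055): a pole of order 1; residue -2355/962 + (1995/45214)*sqrt(3055).

Denominator factor (u + 2): pole of order 1 at -2, modulus 2.
Denominator factor (u**2 + 10*u/9 - 6/5): discriminant 2444/405, real irrational roots -5/9 + (1/45)*sqrt(3055) and -5/9 - (1/45)*sqrt(3055); poles of order 1, moduli -5/9 + (1/45)*sqrt(3055) and 5/9 + (1/45)*sqrt(3055).
The radius of convergence is the smallest modulus among the singular points: -5/9 + (1/45)*sqrt(3055).
At the order-1 pole -2 set g(u) = (u - (-2))*f(u) = (2/3 - 40*u/37)/(u**2 + 10*u/9 - 6/5).
Simple pole: residue = g(a) at a = -2, which is 2355/481.
The factor u**2 + 10*u/9 - 6/5 splits as (u - a)(u - a') with a = -5/9 - (1/45)*sqrt(3055), a' = -5/9 + (1/45)*sqrt(3055). At the order-1 pole a set g(u) = (u - a)*f(u) = [(2/3 - 40*u/37)/(u + 2)] / (u - a').
Simple pole: residue = g(a) at a = -5/9 - (1/45)*sqrt(3055), which is -2355/962 - (1995/45214)*sqrt(3055).
The factor u**2 + 10*u/9 - 6/5 splits as (u - a)(u - a') with a = -5/9 + (1/45)*sqrt(3055), a' = -5/9 - (1/45)*sqrt(3055). At the order-1 pole a set g(u) = (u - a)*f(u) = [(2/3 - 40*u/37)/(u + 2)] / (u - a').
Simple pole: residue = g(a) at a = -5/9 + (1/45)*sqrt(3055), which is -2355/962 + (1995/45214)*sqrt(3055).
List the singular points by increasing real part (a conjugate pair: the negative imaginary part first).


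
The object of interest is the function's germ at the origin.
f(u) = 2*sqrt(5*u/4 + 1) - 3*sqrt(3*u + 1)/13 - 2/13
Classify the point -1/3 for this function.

The point is an algebraic (square-root) branch point.

The term (-3/13)*sqrt(1 - u/(-1/3)) has argument 1 - -1/3/(-1/3) = 0 at -1/3: a square-root (algebraic, two-sheeted) branch point; the remaining terms are analytic or single-valued there.
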